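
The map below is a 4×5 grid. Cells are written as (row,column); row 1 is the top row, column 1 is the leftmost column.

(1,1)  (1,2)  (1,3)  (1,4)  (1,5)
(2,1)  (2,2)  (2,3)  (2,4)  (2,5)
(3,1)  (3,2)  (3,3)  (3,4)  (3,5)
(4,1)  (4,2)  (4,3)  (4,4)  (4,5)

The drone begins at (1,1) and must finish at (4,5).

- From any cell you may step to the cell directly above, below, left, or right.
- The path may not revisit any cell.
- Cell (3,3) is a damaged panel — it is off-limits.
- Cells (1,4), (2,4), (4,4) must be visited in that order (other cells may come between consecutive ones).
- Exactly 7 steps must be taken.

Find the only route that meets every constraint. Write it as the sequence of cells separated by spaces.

(1,1) (1,2) (1,3) (1,4) (2,4) (3,4) (4,4) (4,5)

The waypoints must appear in the order (1,4), (2,4), (4,4), with no cell reused.
Route from (1,1): 3× right (reaching (1,4)), 3× down (reaching (4,4)), right to (4,5) — 7 moves in all.
Check: order respected ((1,4) at step 3, (2,4) at step 4, (4,4) at step 6); 7 moves as required.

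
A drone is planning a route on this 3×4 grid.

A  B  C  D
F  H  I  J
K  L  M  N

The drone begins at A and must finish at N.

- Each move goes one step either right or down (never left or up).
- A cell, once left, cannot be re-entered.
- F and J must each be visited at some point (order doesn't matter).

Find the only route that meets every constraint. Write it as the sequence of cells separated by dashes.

A - F - H - I - J - N

Moves only go right or down, so the column and row indices never decrease.
Route from A: down to F, 3× right (reaching J), down to N — 5 moves in all.
Check: all required cells visited.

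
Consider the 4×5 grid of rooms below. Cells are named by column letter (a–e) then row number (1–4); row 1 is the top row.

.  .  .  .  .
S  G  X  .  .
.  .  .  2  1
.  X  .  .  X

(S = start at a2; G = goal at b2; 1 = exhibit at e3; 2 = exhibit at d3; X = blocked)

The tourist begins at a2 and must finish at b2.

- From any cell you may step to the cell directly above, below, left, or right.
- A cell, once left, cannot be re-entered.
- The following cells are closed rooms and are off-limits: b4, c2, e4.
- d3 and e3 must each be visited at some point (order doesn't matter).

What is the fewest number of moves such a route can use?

11

Any route passes through d3 and e3 in some order between a2 and b2. Summing Manhattan distances along each leg and taking the cheapest ordering (a2 → e3 → d3 → b2) gives a lower bound of 5 + 1 + 3 = 9 moves.
The shortest route satisfying every rule uses 11 moves: a2 → a1 → b1 → c1 → d1 → d2 → e2 → e3 → d3 → c3 → b3 → b2.
The no-revisit rule (legs can't share cells) pushes the minimum above the 9-move bound; an exhaustive check rules out every length from 9 to 10, leaving 11 as the minimum.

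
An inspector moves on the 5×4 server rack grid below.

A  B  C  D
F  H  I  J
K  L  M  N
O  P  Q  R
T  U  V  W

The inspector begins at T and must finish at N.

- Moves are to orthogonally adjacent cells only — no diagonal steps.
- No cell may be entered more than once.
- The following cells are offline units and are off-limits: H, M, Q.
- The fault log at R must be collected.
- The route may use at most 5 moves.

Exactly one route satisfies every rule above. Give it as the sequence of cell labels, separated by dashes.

The 5-move cap with required stops at R leaves no slack for detours.
Route from T: right 3 to W, up 2 to N — 5 moves in all.
Check: all required cells visited; 5 ≤ 5 moves.

T - U - V - W - R - N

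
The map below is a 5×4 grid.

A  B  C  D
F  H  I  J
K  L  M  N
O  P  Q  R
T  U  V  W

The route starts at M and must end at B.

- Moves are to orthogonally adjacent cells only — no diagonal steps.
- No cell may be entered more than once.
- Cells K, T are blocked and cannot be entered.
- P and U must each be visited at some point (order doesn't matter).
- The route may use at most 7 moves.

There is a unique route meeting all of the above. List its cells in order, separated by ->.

M -> Q -> V -> U -> P -> L -> H -> B

The budget equals the shortest possible length, so every move has to be on a shortest route through the required cells.
Route from M: down 2 to V, left 1 to U, up 4 to B — 7 moves in all.
Check: all required cells visited; 7 ≤ 7 moves.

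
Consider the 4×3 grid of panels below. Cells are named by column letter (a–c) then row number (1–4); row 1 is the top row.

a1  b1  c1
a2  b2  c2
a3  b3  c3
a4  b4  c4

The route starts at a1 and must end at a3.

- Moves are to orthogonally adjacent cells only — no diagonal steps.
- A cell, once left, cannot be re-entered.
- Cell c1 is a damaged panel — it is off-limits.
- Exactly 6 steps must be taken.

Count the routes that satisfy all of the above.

Need simple routes of exactly 6 moves from a1 to a3 (Manhattan distance 2, so 2 moves are spent on a detour and 2 undoing it).
Enumerating: a1 a2 b2 b3 b4 a4 a3 | a1 a2 b2 c2 c3 b3 a3 | a1 b1 b2 b3 b4 a4 a3 | a1 b1 b2 c2 c3 b3 a3.
That gives 4 routes.

4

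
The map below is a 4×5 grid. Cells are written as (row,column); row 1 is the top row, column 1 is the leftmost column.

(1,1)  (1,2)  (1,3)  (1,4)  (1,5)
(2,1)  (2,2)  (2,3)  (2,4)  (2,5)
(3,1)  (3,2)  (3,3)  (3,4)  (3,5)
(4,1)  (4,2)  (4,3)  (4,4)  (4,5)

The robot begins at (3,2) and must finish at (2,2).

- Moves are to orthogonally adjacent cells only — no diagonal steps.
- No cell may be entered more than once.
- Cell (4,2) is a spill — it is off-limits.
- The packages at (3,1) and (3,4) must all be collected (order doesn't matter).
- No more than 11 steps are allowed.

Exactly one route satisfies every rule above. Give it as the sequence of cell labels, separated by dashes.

(3,2) - (3,1) - (2,1) - (1,1) - (1,2) - (1,3) - (1,4) - (2,4) - (3,4) - (3,3) - (2,3) - (2,2)

Any route must reach (3,1) and (3,4) and still end at (2,2) within 11 moves, so the order of the required stops is forced.
Route from (3,2): left to (3,1), 2× up (reaching (1,1)), 3× right (reaching (1,4)), 2× down (reaching (3,4)), left to (3,3), up to (2,3), left to (2,2) — 11 moves in all.
Check: all required cells visited; 11 ≤ 11 moves.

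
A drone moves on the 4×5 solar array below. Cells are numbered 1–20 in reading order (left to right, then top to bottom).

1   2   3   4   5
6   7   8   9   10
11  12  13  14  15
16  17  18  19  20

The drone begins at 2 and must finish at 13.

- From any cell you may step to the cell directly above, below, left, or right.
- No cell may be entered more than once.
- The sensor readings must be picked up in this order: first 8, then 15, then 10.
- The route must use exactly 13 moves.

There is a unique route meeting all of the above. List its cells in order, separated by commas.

The waypoints must appear in the order 8, 15, 10, with no cell reused.
Route from 2: right 1 to 3, down 1 to 8, left 1 to 7, down 2 to 17, right 3 to 20, up 2 to 10, left 1 to 9, down 1 to 14, left 1 to 13 — 13 moves in all.
Check: order respected (8 at step 2, 15 at step 9, 10 at step 10); 13 moves as required.

2, 3, 8, 7, 12, 17, 18, 19, 20, 15, 10, 9, 14, 13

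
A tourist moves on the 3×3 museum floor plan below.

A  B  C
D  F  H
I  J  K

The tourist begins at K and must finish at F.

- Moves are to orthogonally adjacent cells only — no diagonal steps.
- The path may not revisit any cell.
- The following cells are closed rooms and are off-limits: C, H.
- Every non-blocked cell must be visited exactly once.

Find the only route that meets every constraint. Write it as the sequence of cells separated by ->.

Need to visit all 7 open cells exactly once, starting at K and ending at F.
Cell A has only two open neighbours (D and B), so the path must pass straight through it: one of those is the cell it's entered from and the other is where it exits.
Route from K: 2× left (reaching I), 2× up (reaching A), right to B, down to F — 6 moves in all.
Check: all 7 open cells covered.

K -> J -> I -> D -> A -> B -> F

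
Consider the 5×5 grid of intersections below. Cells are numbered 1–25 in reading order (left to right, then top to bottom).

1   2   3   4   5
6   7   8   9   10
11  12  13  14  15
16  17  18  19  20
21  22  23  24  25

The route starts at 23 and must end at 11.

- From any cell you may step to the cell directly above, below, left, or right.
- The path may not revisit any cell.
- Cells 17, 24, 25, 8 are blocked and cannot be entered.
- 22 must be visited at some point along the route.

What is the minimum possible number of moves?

4

Any route passes through 22 somewhere between 23 and 11. Summing Manhattan distances along the two legs (23 → 22 → 11) gives a lower bound of 1 + 3 = 4 moves.
A route of 4 moves achieves this: 23 → 22 → 21 → 16 → 11.
Since 4 matches the lower bound, it is optimal.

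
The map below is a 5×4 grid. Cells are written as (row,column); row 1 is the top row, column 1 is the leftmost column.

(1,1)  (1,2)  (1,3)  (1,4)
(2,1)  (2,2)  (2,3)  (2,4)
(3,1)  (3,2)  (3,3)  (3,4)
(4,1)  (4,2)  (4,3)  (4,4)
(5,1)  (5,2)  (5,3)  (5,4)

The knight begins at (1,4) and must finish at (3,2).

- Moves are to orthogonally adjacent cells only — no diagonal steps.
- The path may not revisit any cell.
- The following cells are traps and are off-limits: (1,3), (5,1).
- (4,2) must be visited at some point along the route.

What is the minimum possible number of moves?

Any route passes through (4,2) somewhere between (1,4) and (3,2). Summing Manhattan distances along the two legs ((1,4) → (4,2) → (3,2)) gives a lower bound of 5 + 1 = 6 moves.
A route of 6 moves achieves this: (1,4) → (2,4) → (3,4) → (4,4) → (4,3) → (4,2) → (3,2).
Since 6 matches the lower bound, it is optimal.

6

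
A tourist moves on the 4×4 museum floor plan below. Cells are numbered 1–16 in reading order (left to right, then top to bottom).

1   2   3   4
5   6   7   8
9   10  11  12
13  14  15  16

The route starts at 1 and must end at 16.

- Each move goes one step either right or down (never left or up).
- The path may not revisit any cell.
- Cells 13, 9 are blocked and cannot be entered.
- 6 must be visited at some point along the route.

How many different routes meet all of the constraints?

A right/down-only route from 1 to 16 makes exactly 3 down-moves and 3 right-moves in some order.
With no other constraints that would be C(6,3) = 20 routes.
Split at 6 and multiply the segment counts (each segment already excludes blocked cells): 1→6: 2; 6→16: 6; product = 12.
That gives 12 routes.

12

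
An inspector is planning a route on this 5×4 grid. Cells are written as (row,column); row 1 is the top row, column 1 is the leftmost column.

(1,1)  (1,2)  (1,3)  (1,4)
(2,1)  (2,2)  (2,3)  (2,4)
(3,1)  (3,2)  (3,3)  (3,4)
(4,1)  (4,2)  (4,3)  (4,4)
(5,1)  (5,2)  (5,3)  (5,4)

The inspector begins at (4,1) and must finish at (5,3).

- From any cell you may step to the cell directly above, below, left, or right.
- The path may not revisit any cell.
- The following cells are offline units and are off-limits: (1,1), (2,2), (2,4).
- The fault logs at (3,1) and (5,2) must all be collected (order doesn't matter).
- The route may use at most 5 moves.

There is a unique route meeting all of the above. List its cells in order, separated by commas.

The budget equals the shortest possible length, so every move has to be on a shortest route through the required cells.
Route from (4,1): up to (3,1), right to (3,2), 2× down (reaching (5,2)), right to (5,3) — 5 moves in all.
Check: all required cells visited; 5 ≤ 5 moves.

(4,1), (3,1), (3,2), (4,2), (5,2), (5,3)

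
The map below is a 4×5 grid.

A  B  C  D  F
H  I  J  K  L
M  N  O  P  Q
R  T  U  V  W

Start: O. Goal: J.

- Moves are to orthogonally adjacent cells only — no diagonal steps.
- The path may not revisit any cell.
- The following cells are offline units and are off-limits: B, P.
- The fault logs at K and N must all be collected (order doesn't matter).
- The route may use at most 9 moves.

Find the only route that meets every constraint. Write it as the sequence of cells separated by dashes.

O - N - T - U - V - W - Q - L - K - J

The budget equals the shortest possible length, so every move has to be on a shortest route through the required cells.
Route from O: left to N, down to T, 3× right (reaching W), 2× up (reaching L), 2× left (reaching J) — 9 moves in all.
Check: all required cells visited; 9 ≤ 9 moves.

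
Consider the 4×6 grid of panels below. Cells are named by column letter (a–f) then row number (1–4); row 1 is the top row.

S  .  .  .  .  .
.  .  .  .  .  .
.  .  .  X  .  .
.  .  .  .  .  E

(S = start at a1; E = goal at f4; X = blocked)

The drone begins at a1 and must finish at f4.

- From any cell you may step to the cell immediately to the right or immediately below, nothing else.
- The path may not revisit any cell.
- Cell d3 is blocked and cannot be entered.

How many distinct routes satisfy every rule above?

A right/down-only route from a1 to f4 makes exactly 3 down-moves and 5 right-moves in some order.
With no other constraints that would be C(8,3) = 56 routes.
Subtract routes through each blocked cell (inclusion–exclusion for overlaps): − through d3: 30 → 26.
That gives 26 routes.

26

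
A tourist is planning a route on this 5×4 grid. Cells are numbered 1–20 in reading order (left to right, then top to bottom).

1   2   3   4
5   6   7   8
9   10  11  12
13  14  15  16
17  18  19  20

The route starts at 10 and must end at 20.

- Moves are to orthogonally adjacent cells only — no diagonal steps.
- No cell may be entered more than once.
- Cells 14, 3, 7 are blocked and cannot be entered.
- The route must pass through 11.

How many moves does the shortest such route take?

4

Any route passes through 11 somewhere between 10 and 20. Summing Manhattan distances along the two legs (10 → 11 → 20) gives a lower bound of 1 + 3 = 4 moves.
A route of 4 moves achieves this: 10 → 11 → 15 → 19 → 20.
Since 4 matches the lower bound, it is optimal.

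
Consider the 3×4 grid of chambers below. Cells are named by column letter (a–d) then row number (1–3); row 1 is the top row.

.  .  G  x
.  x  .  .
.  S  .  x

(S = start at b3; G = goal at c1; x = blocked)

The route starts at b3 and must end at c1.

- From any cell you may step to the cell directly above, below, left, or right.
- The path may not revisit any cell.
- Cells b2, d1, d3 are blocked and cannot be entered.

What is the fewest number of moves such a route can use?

The Manhattan distance from b3 to c1 is |3−1| + |2−3| = 3, so at least 3 moves are needed.
A route of 3 moves achieves this: b3 → c3 → c2 → c1.
Since 3 matches the lower bound, it is optimal.

3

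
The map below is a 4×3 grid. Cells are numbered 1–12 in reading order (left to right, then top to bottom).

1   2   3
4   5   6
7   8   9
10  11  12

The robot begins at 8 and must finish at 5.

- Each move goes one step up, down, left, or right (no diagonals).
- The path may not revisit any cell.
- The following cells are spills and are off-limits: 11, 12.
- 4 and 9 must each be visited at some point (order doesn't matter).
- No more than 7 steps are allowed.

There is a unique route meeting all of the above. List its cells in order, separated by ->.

8 -> 9 -> 6 -> 3 -> 2 -> 1 -> 4 -> 5

The 7-move cap with required stops at 4, 9 leaves no slack for detours.
Route from 8: right to 9, 2× up (reaching 3), 2× left (reaching 1), down to 4, right to 5 — 7 moves in all.
Check: all required cells visited; 7 ≤ 7 moves.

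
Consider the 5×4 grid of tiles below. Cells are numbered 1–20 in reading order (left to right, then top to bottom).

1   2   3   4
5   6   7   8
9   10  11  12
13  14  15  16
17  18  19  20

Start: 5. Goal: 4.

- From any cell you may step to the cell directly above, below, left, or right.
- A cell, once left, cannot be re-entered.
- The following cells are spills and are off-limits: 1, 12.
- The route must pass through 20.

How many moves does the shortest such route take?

12

Any route passes through 20 somewhere between 5 and 4. Summing Manhattan distances along the two legs (5 → 20 → 4) gives a lower bound of 6 + 4 = 10 moves.
That bound ignores the blocked cells. Measuring each leg by the fewest moves that actually steer around them (5→20: 6; 20→4: 6) raises the lower bound to 12.
A route of 12 moves exists: 5 → 9 → 13 → 17 → 18 → 19 → 20 → 16 → 15 → 11 → 7 → 3 → 4.
Since 12 matches that lower bound, it is optimal.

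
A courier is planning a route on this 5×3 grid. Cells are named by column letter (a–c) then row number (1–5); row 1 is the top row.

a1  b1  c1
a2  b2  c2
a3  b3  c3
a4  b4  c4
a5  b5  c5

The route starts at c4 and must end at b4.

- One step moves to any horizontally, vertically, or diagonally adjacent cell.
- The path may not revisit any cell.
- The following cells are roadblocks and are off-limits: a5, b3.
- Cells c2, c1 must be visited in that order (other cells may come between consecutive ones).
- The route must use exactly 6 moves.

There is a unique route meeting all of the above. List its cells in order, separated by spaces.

c4 c3 c2 c1 b2 a3 b4

The waypoints must appear in the order c2, c1, with no cell reused.
Route from c4: 3× up (reaching c1), 2× down-left (reaching a3), down-right to b4 — 6 moves in all.
Check: order respected (c2 at step 2, c1 at step 3); 6 moves as required.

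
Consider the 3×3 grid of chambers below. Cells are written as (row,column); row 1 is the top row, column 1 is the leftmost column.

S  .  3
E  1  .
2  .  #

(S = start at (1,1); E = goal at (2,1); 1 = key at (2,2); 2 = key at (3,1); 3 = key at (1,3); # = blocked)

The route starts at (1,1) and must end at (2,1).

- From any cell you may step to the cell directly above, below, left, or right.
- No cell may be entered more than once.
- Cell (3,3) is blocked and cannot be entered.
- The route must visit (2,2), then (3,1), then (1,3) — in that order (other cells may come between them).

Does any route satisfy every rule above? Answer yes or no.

Ignoring the required order, 1 revisit-free route from (1,1) to (2,1) passes through all of (2,2), (3,1), and (1,3); the waypoint orders that occur are (1,3) → (2,2) → (3,1) (1) — never (2,2) → (3,1) → (1,3).

no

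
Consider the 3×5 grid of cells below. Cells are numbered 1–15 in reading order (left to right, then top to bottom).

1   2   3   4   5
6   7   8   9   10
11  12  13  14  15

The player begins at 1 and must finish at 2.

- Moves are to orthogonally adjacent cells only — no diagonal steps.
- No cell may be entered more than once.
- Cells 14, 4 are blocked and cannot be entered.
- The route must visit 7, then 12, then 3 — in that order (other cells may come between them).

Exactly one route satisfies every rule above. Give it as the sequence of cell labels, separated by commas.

The waypoints must appear in the order 7, 12, 3, with no cell reused.
Route from 1: down 1 to 6, right 1 to 7, down 1 to 12, right 1 to 13, up 2 to 3, left 1 to 2 — 7 moves in all.
Check: order respected (7 at step 2, 12 at step 3, 3 at step 6).

1, 6, 7, 12, 13, 8, 3, 2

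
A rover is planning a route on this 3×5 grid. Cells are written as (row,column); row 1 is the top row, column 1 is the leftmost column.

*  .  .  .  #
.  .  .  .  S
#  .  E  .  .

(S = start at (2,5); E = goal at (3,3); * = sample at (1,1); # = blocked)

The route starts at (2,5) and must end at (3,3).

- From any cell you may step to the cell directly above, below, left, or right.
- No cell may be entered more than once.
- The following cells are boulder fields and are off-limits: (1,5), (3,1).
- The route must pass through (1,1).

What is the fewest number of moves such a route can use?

Any route passes through (1,1) somewhere between (2,5) and (3,3). Summing Manhattan distances along the two legs ((2,5) → (1,1) → (3,3)) gives a lower bound of 5 + 4 = 9 moves.
A route of 9 moves achieves this: (2,5) → (2,4) → (1,4) → (1,3) → (1,2) → (1,1) → (2,1) → (2,2) → (3,2) → (3,3).
Since 9 matches the lower bound, it is optimal.

9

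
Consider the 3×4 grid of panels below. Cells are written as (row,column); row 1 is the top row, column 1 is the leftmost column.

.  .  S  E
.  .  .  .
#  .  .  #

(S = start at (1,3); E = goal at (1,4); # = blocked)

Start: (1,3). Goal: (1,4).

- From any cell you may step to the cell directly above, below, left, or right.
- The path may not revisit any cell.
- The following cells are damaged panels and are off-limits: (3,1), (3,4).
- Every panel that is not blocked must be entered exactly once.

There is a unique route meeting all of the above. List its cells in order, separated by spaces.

Need to visit all 10 open cells exactly once, starting at (1,3) and ending at (1,4).
Route from (1,3): left 2 to (1,1), down 1 to (2,1), right 1 to (2,2), down 1 to (3,2), right 1 to (3,3), up 1 to (2,3), right 1 to (2,4), up 1 to (1,4) — 9 moves in all.
Check: all 10 open cells covered.

(1,3) (1,2) (1,1) (2,1) (2,2) (3,2) (3,3) (2,3) (2,4) (1,4)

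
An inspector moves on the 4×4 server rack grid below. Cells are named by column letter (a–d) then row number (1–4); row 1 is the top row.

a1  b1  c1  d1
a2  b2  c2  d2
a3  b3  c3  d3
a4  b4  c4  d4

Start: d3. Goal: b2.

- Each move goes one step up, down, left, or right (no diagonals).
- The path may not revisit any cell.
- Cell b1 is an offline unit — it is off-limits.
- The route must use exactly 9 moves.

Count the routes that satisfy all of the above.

8

Need simple routes of exactly 9 moves from d3 to b2 (Manhattan distance 3, so 3 moves are spent on a detour and 3 undoing it).
Enumerating: d3 d2 d1 c1 c2 c3 c4 b4 b3 b2 | d3 d2 d1 c1 c2 c3 b3 a3 a2 b2 | d3 d2 c2 c3 c4 b4 b3 a3 a2 b2 | d3 d2 c2 c3 c4 b4 a4 a3 a2 b2 | d3 d2 c2 c3 c4 b4 a4 a3 b3 b2 | d3 d2 c2 c3 b3 b4 a4 a3 a2 b2 | d3 d4 c4 c3 b3 b4 a4 a3 a2 b2 | d3 d4 c4 b4 a4 a3 b3 c3 c2 b2.
That gives 8 routes.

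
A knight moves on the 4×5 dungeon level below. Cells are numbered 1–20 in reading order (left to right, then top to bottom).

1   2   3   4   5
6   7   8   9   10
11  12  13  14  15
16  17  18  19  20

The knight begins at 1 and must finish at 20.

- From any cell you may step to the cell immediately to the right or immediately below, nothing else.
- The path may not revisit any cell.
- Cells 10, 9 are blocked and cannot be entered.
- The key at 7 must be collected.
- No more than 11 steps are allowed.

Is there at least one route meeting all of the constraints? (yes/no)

yes

One route that works: 1 → 6 → 7 → 12 → 17 → 18 → 19 → 20.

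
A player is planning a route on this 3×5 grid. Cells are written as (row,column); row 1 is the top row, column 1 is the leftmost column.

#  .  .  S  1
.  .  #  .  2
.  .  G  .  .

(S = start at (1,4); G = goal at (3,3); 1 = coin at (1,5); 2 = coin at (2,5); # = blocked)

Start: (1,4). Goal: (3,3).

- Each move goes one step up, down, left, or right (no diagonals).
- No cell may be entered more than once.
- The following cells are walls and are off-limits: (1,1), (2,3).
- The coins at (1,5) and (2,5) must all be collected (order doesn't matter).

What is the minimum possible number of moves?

Any route passes through (1,5) and (2,5) in some order between (1,4) and (3,3). Summing Manhattan distances along each leg and taking the cheapest ordering ((1,4) → (1,5) → (2,5) → (3,3)) gives a lower bound of 1 + 1 + 3 = 5 moves.
A route of 5 moves achieves this: (1,4) → (1,5) → (2,5) → (3,5) → (3,4) → (3,3).
Since 5 matches the lower bound, it is optimal.

5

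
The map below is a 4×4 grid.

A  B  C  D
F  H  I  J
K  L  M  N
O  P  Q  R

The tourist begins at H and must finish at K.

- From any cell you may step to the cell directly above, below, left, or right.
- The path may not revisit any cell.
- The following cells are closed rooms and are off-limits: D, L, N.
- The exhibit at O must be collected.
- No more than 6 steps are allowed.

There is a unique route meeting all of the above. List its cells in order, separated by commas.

Any route must reach O and still end at K within 6 moves, so the order of the required stops is forced.
Route from H: right 1 to I, down 2 to Q, left 2 to O, up 1 to K — 6 moves in all.
Check: all required cells visited; 6 ≤ 6 moves.

H, I, M, Q, P, O, K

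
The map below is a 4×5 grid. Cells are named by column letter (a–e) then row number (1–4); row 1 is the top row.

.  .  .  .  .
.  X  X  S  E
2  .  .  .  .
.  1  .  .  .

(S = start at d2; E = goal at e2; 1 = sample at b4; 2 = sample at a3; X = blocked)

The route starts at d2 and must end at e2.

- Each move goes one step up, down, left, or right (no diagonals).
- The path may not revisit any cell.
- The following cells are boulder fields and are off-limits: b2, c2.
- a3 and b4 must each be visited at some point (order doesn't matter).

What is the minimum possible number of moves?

11

Any route passes through a3 and b4 in some order between d2 and e2. Summing Manhattan distances along each leg and taking the cheapest ordering (d2 → b4 → a3 → e2) gives a lower bound of 4 + 2 + 5 = 11 moves.
A route of 11 moves achieves this: d2 → d3 → c3 → b3 → a3 → a4 → b4 → c4 → d4 → e4 → e3 → e2.
Since 11 matches the lower bound, it is optimal.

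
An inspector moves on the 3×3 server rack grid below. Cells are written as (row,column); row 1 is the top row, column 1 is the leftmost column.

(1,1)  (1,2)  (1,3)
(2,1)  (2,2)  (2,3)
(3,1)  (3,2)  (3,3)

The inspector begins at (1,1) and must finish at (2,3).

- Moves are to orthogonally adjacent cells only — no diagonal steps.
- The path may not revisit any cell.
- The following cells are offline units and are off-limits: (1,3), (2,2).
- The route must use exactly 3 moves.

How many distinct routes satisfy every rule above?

0

Need simple routes of exactly 3 moves from (1,1) to (2,3) (Manhattan distance 3, so 0 moves are spent on a detour and 0 undoing it).
No route satisfies every constraint, so the count is 0.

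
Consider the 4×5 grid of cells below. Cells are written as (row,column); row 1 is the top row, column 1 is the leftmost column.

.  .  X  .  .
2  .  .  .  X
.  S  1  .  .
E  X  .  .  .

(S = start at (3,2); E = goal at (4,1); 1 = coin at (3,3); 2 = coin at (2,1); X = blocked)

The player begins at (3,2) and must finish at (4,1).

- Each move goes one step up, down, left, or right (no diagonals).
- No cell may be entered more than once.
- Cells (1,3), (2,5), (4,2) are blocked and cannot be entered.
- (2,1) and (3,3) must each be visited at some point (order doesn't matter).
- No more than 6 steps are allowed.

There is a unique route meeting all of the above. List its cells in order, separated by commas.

Any route must reach (2,1) and (3,3) and still end at (4,1) within 6 moves, so the order of the required stops is forced.
Route from (3,2): right 1 to (3,3), up 1 to (2,3), left 2 to (2,1), down 2 to (4,1) — 6 moves in all.
Check: all required cells visited; 6 ≤ 6 moves.

(3,2), (3,3), (2,3), (2,2), (2,1), (3,1), (4,1)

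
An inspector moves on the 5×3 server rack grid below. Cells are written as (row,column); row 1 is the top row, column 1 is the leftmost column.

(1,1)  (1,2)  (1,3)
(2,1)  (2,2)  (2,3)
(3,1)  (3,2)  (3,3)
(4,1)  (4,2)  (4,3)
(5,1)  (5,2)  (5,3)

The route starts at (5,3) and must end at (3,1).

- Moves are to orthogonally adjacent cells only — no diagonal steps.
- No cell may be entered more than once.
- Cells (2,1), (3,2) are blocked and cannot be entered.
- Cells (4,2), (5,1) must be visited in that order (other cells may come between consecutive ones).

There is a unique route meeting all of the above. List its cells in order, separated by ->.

The waypoints must appear in the order (4,2), (5,1), with no cell reused.
Route from (5,3): up 1 to (4,3), left 1 to (4,2), down 1 to (5,2), left 1 to (5,1), up 2 to (3,1) — 6 moves in all.
Check: order respected ((4,2) at step 2, (5,1) at step 4).

(5,3) -> (4,3) -> (4,2) -> (5,2) -> (5,1) -> (4,1) -> (3,1)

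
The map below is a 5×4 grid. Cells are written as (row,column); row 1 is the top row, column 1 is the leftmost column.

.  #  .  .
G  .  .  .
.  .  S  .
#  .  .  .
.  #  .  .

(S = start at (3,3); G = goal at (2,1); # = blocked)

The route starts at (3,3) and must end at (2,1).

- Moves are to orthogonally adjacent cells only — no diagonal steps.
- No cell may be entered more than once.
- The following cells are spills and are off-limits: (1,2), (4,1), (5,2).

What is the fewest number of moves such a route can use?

3

The Manhattan distance from (3,3) to (2,1) is |3−2| + |3−1| = 3, so at least 3 moves are needed.
A route of 3 moves achieves this: (3,3) → (2,3) → (2,2) → (2,1).
Since 3 matches the lower bound, it is optimal.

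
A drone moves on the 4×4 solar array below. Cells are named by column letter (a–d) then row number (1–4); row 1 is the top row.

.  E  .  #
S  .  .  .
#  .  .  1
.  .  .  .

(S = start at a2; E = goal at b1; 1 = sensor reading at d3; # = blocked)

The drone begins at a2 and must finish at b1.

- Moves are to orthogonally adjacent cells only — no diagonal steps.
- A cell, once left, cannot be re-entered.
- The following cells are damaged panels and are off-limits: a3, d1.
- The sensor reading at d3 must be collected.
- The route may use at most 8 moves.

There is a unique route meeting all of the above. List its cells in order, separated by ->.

The budget equals the shortest possible length, so every move has to be on a shortest route through the required cells.
Route from a2: right 1 to b2, down 1 to b3, right 2 to d3, up 1 to d2, left 1 to c2, up 1 to c1, left 1 to b1 — 8 moves in all.
Check: all required cells visited; 8 ≤ 8 moves.

a2 -> b2 -> b3 -> c3 -> d3 -> d2 -> c2 -> c1 -> b1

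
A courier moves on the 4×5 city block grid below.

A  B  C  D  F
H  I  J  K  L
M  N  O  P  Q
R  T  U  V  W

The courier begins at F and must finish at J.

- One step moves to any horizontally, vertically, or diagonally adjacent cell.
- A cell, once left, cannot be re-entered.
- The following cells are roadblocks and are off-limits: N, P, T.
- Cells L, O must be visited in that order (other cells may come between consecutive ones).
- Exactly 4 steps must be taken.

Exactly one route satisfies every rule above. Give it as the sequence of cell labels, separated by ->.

F -> L -> K -> O -> J

The waypoints must appear in the order L, O, with no cell reused.
Route from F: down 1 to L, left 1 to K, down-left 1 to O, up 1 to J — 4 moves in all.
Check: order respected (L at step 1, O at step 3); 4 moves as required.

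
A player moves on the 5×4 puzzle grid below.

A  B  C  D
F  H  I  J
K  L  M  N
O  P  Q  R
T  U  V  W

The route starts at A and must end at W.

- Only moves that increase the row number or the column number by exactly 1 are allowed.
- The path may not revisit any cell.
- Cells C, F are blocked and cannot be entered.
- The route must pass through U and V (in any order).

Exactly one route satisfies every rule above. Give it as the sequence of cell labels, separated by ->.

Moves only go right or down, so the column and row indices never decrease.
Route from A: right to B, 4× down (reaching U), 2× right (reaching W) — 7 moves in all.
Check: all required cells visited.

A -> B -> H -> L -> P -> U -> V -> W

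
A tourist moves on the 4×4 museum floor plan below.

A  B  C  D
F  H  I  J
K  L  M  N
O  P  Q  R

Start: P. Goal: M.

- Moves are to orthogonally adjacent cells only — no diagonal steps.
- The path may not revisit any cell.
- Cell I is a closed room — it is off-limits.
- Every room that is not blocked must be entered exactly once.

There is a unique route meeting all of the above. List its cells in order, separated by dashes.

Need to visit all 15 open cells exactly once, starting at P and ending at M.
Cell O has only two open neighbours (K and P), so the path must pass straight through it: one of those is the cell it's entered from and the other is where it exits.
Route from P: left to O, up to K, right to L, up to H, left to F, up to A, 3× right (reaching D), 3× down (reaching R), left to Q, up to M — 14 moves in all.
Check: all 15 open cells covered.

P - O - K - L - H - F - A - B - C - D - J - N - R - Q - M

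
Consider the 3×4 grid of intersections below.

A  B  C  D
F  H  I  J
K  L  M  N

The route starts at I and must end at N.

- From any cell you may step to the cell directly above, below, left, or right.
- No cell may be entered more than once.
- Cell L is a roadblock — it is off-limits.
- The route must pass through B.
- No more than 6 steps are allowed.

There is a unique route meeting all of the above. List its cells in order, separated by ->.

The 6-move cap with required stops at B leaves no slack for detours.
Route from I: left to H, up to B, 2× right (reaching D), 2× down (reaching N) — 6 moves in all.
Check: all required cells visited; 6 ≤ 6 moves.

I -> H -> B -> C -> D -> J -> N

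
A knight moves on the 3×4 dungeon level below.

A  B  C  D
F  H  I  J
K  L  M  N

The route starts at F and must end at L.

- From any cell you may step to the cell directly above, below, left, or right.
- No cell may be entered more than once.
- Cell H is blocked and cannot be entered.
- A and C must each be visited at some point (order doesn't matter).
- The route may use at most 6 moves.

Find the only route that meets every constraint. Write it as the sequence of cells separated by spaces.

F A B C I M L

Any route must reach A and C and still end at L within 6 moves, so the order of the required stops is forced.
Route from F: up to A, 2× right (reaching C), 2× down (reaching M), left to L — 6 moves in all.
Check: all required cells visited; 6 ≤ 6 moves.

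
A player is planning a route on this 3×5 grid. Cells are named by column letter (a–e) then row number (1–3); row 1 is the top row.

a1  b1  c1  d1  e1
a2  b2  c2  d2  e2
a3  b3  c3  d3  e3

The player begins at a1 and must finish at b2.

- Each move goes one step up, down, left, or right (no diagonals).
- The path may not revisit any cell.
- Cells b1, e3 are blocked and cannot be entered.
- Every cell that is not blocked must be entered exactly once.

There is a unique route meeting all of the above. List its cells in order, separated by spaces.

a1 a2 a3 b3 c3 d3 d2 e2 e1 d1 c1 c2 b2

Need to visit all 13 open cells exactly once, starting at a1 and ending at b2.
Route from a1: 2× down (reaching a3), 3× right (reaching d3), up to d2, right to e2, up to e1, 2× left (reaching c1), down to c2, left to b2 — 12 moves in all.
Check: all 13 open cells covered.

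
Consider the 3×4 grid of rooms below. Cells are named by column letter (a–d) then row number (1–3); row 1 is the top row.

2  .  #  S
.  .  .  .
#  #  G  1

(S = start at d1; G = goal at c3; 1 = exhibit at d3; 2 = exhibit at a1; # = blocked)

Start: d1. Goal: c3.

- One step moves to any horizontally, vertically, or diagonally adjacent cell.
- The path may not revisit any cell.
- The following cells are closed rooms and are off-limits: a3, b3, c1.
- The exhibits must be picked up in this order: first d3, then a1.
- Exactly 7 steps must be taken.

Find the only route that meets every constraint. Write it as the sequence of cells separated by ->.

The waypoints must appear in the order d3, a1, with no cell reused.
Route from d1: 2× down (reaching d3), 2× up-left (reaching b1), left to a1, 2× down-right (reaching c3) — 7 moves in all.
Check: order respected (1 at step 2, 2 at step 5); 7 moves as required.

d1 -> d2 -> d3 -> c2 -> b1 -> a1 -> b2 -> c3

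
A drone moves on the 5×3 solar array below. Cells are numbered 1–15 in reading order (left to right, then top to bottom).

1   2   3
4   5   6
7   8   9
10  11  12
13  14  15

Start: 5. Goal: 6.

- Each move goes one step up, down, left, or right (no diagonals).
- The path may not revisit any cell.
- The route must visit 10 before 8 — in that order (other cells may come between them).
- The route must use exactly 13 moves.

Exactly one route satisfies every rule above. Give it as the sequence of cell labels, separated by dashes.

The waypoints must appear in the order 10, 8, with no cell reused.
Route from 5: up to 2, left to 1, 4× down (reaching 13), 2× right (reaching 15), up to 12, left to 11, up to 8, right to 9, up to 6 — 13 moves in all.
Check: order respected (10 at step 5, 8 at step 11); 13 moves as required.

5 - 2 - 1 - 4 - 7 - 10 - 13 - 14 - 15 - 12 - 11 - 8 - 9 - 6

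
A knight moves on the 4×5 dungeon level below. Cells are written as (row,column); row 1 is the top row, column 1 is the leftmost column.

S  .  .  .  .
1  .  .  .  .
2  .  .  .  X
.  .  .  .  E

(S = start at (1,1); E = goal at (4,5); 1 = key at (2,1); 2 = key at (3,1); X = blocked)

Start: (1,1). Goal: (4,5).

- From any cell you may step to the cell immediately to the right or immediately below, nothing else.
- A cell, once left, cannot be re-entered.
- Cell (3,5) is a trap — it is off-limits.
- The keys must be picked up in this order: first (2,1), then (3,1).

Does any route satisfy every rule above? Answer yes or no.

One route that works: (1,1) → (2,1) → (3,1) → (4,1) → (4,2) → (4,3) → (4,4) → (4,5).

yes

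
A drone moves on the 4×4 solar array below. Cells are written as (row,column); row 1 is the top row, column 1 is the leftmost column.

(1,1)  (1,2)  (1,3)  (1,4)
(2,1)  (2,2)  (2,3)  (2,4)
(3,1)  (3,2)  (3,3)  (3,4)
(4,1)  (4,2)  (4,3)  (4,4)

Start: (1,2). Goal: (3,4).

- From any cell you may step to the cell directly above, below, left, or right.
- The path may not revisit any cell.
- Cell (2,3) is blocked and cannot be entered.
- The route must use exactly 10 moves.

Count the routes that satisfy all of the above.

Need simple routes of exactly 10 moves from (1,2) to (3,4) (Manhattan distance 4, so 3 moves are spent on a detour and 3 undoing it).
Enumerating: (1,2) (2,2) (2,1) (3,1) (4,1) (4,2) (3,2) (3,3) (4,3) (4,4) (3,4) | (1,2) (1,1) (2,1) (3,1) (4,1) (4,2) (3,2) (3,3) (4,3) (4,4) (3,4) | (1,2) (1,1) (2,1) (2,2) (3,2) (3,1) (4,1) (4,2) (4,3) (3,3) (3,4) | (1,2) (1,1) (2,1) (2,2) (3,2) (3,1) (4,1) (4,2) (4,3) (4,4) (3,4).
That gives 4 routes.

4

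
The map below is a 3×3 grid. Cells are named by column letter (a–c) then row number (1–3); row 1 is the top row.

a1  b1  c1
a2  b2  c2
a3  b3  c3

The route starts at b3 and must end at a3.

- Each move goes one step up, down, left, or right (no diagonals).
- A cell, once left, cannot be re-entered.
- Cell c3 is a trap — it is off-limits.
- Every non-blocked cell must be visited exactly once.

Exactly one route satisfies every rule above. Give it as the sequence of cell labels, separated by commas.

Need to visit all 8 open cells exactly once, starting at b3 and ending at a3.
Cell c2 has only two open neighbours (c1 and b2), so the path must pass straight through it: one of those is the cell it's entered from and the other is where it exits.
Route from b3: up 1 to b2, right 1 to c2, up 1 to c1, left 2 to a1, down 2 to a3 — 7 moves in all.
Check: all 8 open cells covered.

b3, b2, c2, c1, b1, a1, a2, a3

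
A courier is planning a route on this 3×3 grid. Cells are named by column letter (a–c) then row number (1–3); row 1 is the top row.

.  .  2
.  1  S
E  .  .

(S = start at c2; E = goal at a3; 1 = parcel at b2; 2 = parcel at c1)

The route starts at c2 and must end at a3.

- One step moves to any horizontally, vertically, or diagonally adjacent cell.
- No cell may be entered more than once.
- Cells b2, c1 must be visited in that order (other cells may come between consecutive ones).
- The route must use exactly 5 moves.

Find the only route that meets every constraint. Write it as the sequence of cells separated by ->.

c2 -> b2 -> c1 -> b1 -> a2 -> a3

The waypoints must appear in the order b2, c1, with no cell reused.
Route from c2: left 1 to b2, up-right 1 to c1, left 1 to b1, down-left 1 to a2, down 1 to a3 — 5 moves in all.
Check: order respected (1 at step 1, 2 at step 2); 5 moves as required.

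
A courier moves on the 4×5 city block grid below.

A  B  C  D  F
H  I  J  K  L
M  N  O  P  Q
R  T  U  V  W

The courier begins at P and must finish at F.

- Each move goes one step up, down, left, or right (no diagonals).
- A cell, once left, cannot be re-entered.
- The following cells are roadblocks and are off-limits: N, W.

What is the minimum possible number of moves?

The Manhattan distance from P to F is |3−1| + |4−5| = 3, so at least 3 moves are needed.
A route of 3 moves achieves this: P → K → D → F.
Since 3 matches the lower bound, it is optimal.

3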